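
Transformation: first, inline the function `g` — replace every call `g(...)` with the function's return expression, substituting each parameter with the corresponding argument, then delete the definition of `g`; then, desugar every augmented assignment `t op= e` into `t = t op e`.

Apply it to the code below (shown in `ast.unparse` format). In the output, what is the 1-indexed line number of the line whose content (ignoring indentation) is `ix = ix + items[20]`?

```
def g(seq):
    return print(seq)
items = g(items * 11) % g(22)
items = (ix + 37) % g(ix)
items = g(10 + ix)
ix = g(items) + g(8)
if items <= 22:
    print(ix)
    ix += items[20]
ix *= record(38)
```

Transformed code:
items = print(items * 11) % print(22)
items = (ix + 37) % print(ix)
items = print(10 + ix)
ix = print(items) + print(8)
if items <= 22:
    print(ix)
    ix = ix + items[20]
ix = ix * record(38)

7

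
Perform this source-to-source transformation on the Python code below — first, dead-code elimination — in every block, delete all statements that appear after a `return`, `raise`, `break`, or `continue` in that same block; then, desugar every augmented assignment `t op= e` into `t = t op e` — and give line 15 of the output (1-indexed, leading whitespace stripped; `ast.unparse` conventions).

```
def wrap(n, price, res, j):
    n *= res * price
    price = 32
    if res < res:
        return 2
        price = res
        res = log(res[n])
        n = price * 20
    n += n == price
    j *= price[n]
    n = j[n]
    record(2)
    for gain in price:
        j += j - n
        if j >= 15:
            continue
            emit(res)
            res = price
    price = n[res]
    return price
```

Transformed code:
def wrap(n, price, res, j):
    n = n * (res * price)
    price = 32
    if res < res:
        return 2
    n = n + (n == price)
    j = j * price[n]
    n = j[n]
    record(2)
    for gain in price:
        j = j + (j - n)
        if j >= 15:
            continue
    price = n[res]
    return price

return price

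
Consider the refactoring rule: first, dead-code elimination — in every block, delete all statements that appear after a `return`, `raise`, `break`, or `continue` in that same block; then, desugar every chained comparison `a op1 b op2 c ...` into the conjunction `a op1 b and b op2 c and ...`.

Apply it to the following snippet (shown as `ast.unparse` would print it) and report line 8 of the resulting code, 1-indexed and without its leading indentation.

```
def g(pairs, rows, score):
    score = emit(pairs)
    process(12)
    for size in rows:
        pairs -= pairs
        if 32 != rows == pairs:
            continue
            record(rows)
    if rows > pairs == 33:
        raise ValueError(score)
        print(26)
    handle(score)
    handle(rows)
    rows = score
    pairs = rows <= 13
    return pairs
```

Transformed code:
def g(pairs, rows, score):
    score = emit(pairs)
    process(12)
    for size in rows:
        pairs -= pairs
        if 32 != rows and rows == pairs:
            continue
    if rows > pairs and pairs == 33:
        raise ValueError(score)
    handle(score)
    handle(rows)
    rows = score
    pairs = rows <= 13
    return pairs

if rows > pairs and pairs == 33:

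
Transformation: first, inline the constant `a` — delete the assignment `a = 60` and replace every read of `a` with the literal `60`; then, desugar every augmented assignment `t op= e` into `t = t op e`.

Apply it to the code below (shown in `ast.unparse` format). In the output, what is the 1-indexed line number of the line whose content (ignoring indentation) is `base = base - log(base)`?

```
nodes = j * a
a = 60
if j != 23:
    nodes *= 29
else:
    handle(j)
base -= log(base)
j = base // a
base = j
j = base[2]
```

6

Transformed code:
nodes = j * 60
if j != 23:
    nodes = nodes * 29
else:
    handle(j)
base = base - log(base)
j = base // 60
base = j
j = base[2]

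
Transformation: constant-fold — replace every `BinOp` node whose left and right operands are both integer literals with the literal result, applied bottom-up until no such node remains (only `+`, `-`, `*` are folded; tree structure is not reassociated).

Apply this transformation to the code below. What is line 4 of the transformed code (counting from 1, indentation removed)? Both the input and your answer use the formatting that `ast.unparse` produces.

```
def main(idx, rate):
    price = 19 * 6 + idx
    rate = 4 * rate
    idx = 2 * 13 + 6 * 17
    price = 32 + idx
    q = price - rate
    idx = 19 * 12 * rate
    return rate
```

Transformed code:
def main(idx, rate):
    price = 114 + idx
    rate = 4 * rate
    idx = 128
    price = 32 + idx
    q = price - rate
    idx = 228 * rate
    return rate

idx = 128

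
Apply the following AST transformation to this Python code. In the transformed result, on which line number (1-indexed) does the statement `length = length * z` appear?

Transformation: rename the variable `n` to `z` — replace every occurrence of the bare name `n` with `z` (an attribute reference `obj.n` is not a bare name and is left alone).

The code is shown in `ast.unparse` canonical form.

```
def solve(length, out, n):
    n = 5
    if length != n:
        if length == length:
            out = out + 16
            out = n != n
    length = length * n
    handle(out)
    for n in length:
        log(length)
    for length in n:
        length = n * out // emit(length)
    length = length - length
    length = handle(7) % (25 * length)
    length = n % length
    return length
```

Transformed code:
def solve(length, out, z):
    z = 5
    if length != z:
        if length == length:
            out = out + 16
            out = z != z
    length = length * z
    handle(out)
    for z in length:
        log(length)
    for length in z:
        length = z * out // emit(length)
    length = length - length
    length = handle(7) % (25 * length)
    length = z % length
    return length

7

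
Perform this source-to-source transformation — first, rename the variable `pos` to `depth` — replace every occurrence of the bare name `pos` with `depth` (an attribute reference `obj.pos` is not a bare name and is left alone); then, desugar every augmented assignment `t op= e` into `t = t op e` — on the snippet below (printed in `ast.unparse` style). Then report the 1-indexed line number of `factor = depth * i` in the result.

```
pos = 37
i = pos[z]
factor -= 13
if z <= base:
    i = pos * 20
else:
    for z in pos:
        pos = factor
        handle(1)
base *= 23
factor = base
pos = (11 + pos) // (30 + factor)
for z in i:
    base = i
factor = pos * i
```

15

Transformed code:
depth = 37
i = depth[z]
factor = factor - 13
if z <= base:
    i = depth * 20
else:
    for z in depth:
        depth = factor
        handle(1)
base = base * 23
factor = base
depth = (11 + depth) // (30 + factor)
for z in i:
    base = i
factor = depth * i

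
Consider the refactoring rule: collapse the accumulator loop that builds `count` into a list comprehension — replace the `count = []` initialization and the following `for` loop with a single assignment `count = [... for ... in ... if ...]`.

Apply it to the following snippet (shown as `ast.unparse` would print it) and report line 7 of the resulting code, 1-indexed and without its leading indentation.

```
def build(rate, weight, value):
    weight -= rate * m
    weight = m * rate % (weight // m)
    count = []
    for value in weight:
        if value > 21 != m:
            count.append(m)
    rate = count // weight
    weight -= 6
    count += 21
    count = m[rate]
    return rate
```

Transformed code:
def build(rate, weight, value):
    weight -= rate * m
    weight = m * rate % (weight // m)
    count = [m for value in weight if value > 21 != m]
    rate = count // weight
    weight -= 6
    count += 21
    count = m[rate]
    return rate

count += 21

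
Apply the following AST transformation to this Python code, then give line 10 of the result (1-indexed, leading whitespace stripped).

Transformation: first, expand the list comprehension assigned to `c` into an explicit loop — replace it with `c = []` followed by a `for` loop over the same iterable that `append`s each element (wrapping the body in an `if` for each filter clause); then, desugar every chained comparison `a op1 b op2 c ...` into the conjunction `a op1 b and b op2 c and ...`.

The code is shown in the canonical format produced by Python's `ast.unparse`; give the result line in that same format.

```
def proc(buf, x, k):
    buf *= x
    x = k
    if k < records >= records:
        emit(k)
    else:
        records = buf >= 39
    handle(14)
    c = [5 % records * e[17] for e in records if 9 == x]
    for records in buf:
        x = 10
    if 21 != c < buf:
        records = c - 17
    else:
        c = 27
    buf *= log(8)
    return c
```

Transformed code:
def proc(buf, x, k):
    buf *= x
    x = k
    if k < records and records >= records:
        emit(k)
    else:
        records = buf >= 39
    handle(14)
    c = []
    for e in records:
        if 9 == x:
            c.append(5 % records * e[17])
    for records in buf:
        x = 10
    if 21 != c and c < buf:
        records = c - 17
    else:
        c = 27
    buf *= log(8)
    return c

for e in records:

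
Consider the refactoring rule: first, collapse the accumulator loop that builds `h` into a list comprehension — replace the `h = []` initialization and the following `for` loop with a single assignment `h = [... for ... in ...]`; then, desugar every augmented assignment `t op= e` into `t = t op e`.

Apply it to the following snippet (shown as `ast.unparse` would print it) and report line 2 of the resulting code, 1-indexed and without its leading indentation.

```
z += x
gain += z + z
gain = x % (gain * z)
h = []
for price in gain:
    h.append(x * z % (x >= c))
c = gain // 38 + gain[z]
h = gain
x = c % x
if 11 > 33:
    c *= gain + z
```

Transformed code:
z = z + x
gain = gain + (z + z)
gain = x % (gain * z)
h = [x * z % (x >= c) for price in gain]
c = gain // 38 + gain[z]
h = gain
x = c % x
if 11 > 33:
    c = c * (gain + z)

gain = gain + (z + z)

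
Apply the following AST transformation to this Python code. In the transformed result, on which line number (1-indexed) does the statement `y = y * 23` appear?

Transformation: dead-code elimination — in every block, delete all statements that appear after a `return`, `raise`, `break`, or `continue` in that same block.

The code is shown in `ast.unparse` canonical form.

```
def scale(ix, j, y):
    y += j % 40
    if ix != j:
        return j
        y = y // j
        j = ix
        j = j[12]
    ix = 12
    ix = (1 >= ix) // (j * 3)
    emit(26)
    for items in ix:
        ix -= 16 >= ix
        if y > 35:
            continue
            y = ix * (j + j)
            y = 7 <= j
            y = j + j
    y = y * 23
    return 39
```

12

Transformed code:
def scale(ix, j, y):
    y += j % 40
    if ix != j:
        return j
    ix = 12
    ix = (1 >= ix) // (j * 3)
    emit(26)
    for items in ix:
        ix -= 16 >= ix
        if y > 35:
            continue
    y = y * 23
    return 39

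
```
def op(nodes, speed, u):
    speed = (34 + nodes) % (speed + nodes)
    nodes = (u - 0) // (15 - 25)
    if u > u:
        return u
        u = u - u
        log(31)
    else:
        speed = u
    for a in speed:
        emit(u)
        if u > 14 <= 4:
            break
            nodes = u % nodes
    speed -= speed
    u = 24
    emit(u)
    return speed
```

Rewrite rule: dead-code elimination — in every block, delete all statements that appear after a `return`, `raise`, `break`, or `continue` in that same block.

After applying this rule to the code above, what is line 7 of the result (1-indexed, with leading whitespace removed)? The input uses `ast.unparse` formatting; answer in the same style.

speed = u

Transformed code:
def op(nodes, speed, u):
    speed = (34 + nodes) % (speed + nodes)
    nodes = (u - 0) // (15 - 25)
    if u > u:
        return u
    else:
        speed = u
    for a in speed:
        emit(u)
        if u > 14 <= 4:
            break
    speed -= speed
    u = 24
    emit(u)
    return speed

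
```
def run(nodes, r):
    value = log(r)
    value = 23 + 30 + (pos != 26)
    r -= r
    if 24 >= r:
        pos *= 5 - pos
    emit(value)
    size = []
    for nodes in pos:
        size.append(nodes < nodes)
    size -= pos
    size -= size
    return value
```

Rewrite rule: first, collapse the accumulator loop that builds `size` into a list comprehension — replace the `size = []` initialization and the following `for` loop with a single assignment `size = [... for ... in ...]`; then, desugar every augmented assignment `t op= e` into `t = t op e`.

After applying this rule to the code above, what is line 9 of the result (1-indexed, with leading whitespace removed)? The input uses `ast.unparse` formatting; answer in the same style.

Transformed code:
def run(nodes, r):
    value = log(r)
    value = 23 + 30 + (pos != 26)
    r = r - r
    if 24 >= r:
        pos = pos * (5 - pos)
    emit(value)
    size = [nodes < nodes for nodes in pos]
    size = size - pos
    size = size - size
    return value

size = size - pos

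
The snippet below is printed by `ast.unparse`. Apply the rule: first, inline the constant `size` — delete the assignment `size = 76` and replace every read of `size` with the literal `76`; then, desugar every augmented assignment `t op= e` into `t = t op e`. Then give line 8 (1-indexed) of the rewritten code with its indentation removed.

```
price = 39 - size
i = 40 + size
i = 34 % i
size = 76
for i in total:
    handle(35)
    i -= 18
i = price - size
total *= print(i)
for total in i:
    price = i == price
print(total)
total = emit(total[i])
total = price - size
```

total = total * print(i)

Transformed code:
price = 39 - 76
i = 40 + 76
i = 34 % i
for i in total:
    handle(35)
    i = i - 18
i = price - 76
total = total * print(i)
for total in i:
    price = i == price
print(total)
total = emit(total[i])
total = price - 76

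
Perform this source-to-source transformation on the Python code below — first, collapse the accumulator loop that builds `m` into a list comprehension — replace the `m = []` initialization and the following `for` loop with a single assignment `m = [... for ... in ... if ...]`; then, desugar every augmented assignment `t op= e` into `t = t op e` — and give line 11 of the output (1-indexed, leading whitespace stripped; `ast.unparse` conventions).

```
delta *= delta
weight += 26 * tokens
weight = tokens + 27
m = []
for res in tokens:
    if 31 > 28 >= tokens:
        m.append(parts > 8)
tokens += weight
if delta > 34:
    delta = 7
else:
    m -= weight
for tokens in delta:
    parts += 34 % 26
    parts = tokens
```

Transformed code:
delta = delta * delta
weight = weight + 26 * tokens
weight = tokens + 27
m = [parts > 8 for res in tokens if 31 > 28 >= tokens]
tokens = tokens + weight
if delta > 34:
    delta = 7
else:
    m = m - weight
for tokens in delta:
    parts = parts + 34 % 26
    parts = tokens

parts = parts + 34 % 26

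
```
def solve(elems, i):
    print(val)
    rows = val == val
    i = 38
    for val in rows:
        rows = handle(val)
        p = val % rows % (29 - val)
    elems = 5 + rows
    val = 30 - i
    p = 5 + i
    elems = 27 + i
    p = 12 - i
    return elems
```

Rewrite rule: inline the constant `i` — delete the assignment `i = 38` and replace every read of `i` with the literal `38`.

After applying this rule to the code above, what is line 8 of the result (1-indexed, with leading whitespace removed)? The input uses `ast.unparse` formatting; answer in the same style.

val = 30 - 38

Transformed code:
def solve(elems, i):
    print(val)
    rows = val == val
    for val in rows:
        rows = handle(val)
        p = val % rows % (29 - val)
    elems = 5 + rows
    val = 30 - 38
    p = 5 + 38
    elems = 27 + 38
    p = 12 - 38
    return elems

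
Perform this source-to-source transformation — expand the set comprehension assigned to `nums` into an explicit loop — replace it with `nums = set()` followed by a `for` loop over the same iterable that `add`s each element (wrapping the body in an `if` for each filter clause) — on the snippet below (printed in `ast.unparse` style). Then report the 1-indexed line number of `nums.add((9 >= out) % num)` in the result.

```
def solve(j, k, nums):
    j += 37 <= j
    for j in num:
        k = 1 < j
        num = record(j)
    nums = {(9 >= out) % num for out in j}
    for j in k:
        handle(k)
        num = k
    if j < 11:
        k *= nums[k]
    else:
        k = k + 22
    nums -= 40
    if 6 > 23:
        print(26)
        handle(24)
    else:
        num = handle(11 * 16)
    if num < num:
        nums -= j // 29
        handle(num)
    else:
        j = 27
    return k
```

Transformed code:
def solve(j, k, nums):
    j += 37 <= j
    for j in num:
        k = 1 < j
        num = record(j)
    nums = set()
    for out in j:
        nums.add((9 >= out) % num)
    for j in k:
        handle(k)
        num = k
    if j < 11:
        k *= nums[k]
    else:
        k = k + 22
    nums -= 40
    if 6 > 23:
        print(26)
        handle(24)
    else:
        num = handle(11 * 16)
    if num < num:
        nums -= j // 29
        handle(num)
    else:
        j = 27
    return k

8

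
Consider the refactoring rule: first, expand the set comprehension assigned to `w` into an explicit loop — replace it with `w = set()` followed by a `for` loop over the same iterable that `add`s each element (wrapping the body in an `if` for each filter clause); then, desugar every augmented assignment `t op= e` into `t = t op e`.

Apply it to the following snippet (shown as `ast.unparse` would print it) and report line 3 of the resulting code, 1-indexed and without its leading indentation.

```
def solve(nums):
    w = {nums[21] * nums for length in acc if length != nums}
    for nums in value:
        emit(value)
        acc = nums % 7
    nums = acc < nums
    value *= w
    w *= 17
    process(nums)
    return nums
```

for length in acc:

Transformed code:
def solve(nums):
    w = set()
    for length in acc:
        if length != nums:
            w.add(nums[21] * nums)
    for nums in value:
        emit(value)
        acc = nums % 7
    nums = acc < nums
    value = value * w
    w = w * 17
    process(nums)
    return nums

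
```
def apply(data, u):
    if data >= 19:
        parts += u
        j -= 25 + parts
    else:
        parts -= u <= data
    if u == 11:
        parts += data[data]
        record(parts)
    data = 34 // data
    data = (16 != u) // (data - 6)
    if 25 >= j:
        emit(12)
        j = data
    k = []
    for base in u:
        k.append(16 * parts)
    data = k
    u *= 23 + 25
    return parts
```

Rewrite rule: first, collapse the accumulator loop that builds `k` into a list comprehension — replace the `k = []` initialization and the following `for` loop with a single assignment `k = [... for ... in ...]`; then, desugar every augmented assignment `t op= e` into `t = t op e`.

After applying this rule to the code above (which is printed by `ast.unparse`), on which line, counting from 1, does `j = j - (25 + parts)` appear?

4

Transformed code:
def apply(data, u):
    if data >= 19:
        parts = parts + u
        j = j - (25 + parts)
    else:
        parts = parts - (u <= data)
    if u == 11:
        parts = parts + data[data]
        record(parts)
    data = 34 // data
    data = (16 != u) // (data - 6)
    if 25 >= j:
        emit(12)
        j = data
    k = [16 * parts for base in u]
    data = k
    u = u * (23 + 25)
    return parts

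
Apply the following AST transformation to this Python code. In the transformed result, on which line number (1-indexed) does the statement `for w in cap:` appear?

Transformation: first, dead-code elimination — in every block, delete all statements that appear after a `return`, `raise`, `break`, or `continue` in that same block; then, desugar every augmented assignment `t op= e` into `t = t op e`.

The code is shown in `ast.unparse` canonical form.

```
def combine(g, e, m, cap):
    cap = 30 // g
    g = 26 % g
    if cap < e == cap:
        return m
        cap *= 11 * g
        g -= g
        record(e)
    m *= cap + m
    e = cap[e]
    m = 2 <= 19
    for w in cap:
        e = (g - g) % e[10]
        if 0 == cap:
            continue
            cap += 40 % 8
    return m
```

Transformed code:
def combine(g, e, m, cap):
    cap = 30 // g
    g = 26 % g
    if cap < e == cap:
        return m
    m = m * (cap + m)
    e = cap[e]
    m = 2 <= 19
    for w in cap:
        e = (g - g) % e[10]
        if 0 == cap:
            continue
    return m

9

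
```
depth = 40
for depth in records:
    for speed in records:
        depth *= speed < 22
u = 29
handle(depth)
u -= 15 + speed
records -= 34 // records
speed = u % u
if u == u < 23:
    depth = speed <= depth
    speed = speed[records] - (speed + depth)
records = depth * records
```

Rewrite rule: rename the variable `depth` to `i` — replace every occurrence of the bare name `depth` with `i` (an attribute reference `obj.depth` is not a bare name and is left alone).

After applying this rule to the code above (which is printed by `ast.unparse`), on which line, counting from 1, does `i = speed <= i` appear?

11

Transformed code:
i = 40
for i in records:
    for speed in records:
        i *= speed < 22
u = 29
handle(i)
u -= 15 + speed
records -= 34 // records
speed = u % u
if u == u < 23:
    i = speed <= i
    speed = speed[records] - (speed + i)
records = i * records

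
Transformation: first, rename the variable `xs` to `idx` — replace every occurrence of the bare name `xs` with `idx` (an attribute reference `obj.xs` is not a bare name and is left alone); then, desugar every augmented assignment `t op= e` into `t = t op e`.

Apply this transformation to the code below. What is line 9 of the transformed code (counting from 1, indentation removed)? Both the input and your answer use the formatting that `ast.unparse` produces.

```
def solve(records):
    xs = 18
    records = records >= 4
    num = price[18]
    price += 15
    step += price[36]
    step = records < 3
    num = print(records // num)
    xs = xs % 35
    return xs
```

Transformed code:
def solve(records):
    idx = 18
    records = records >= 4
    num = price[18]
    price = price + 15
    step = step + price[36]
    step = records < 3
    num = print(records // num)
    idx = idx % 35
    return idx

idx = idx % 35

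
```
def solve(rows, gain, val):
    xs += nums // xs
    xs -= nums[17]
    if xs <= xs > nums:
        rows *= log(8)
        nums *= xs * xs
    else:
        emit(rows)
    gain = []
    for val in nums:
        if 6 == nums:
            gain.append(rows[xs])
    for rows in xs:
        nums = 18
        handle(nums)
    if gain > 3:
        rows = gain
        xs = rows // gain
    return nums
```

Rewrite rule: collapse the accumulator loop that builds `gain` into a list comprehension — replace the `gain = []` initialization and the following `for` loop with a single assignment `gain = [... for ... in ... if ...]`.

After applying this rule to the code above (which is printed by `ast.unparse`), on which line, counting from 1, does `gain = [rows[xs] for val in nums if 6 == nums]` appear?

Transformed code:
def solve(rows, gain, val):
    xs += nums // xs
    xs -= nums[17]
    if xs <= xs > nums:
        rows *= log(8)
        nums *= xs * xs
    else:
        emit(rows)
    gain = [rows[xs] for val in nums if 6 == nums]
    for rows in xs:
        nums = 18
        handle(nums)
    if gain > 3:
        rows = gain
        xs = rows // gain
    return nums

9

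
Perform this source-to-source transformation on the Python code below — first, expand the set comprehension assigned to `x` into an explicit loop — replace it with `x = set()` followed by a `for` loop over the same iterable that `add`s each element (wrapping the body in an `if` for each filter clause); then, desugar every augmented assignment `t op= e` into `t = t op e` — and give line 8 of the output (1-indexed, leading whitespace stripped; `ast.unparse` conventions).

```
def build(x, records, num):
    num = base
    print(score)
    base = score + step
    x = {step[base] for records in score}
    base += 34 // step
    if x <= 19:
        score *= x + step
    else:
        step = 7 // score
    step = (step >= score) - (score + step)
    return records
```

base = base + 34 // step

Transformed code:
def build(x, records, num):
    num = base
    print(score)
    base = score + step
    x = set()
    for records in score:
        x.add(step[base])
    base = base + 34 // step
    if x <= 19:
        score = score * (x + step)
    else:
        step = 7 // score
    step = (step >= score) - (score + step)
    return records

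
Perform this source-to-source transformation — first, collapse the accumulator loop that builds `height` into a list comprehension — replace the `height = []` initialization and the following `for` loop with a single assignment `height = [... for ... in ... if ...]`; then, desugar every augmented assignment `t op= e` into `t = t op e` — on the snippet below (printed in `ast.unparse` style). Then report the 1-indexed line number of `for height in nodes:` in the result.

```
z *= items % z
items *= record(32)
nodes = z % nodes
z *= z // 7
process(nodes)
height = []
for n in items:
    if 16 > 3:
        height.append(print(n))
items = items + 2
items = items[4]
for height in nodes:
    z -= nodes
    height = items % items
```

9

Transformed code:
z = z * (items % z)
items = items * record(32)
nodes = z % nodes
z = z * (z // 7)
process(nodes)
height = [print(n) for n in items if 16 > 3]
items = items + 2
items = items[4]
for height in nodes:
    z = z - nodes
    height = items % items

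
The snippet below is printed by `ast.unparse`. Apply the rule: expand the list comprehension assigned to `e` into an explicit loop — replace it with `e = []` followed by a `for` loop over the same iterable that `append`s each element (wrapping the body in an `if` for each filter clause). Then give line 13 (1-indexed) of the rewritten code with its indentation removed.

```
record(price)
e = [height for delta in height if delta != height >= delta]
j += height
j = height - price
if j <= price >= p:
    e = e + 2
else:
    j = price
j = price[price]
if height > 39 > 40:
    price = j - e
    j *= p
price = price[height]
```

Transformed code:
record(price)
e = []
for delta in height:
    if delta != height >= delta:
        e.append(height)
j += height
j = height - price
if j <= price >= p:
    e = e + 2
else:
    j = price
j = price[price]
if height > 39 > 40:
    price = j - e
    j *= p
price = price[height]

if height > 39 > 40:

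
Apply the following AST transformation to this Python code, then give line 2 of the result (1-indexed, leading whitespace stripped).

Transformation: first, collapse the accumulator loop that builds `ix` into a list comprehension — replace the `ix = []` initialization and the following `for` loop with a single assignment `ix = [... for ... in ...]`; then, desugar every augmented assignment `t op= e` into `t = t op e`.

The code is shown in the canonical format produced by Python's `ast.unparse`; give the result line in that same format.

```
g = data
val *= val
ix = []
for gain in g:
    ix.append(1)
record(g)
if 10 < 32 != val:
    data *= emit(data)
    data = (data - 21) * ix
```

Transformed code:
g = data
val = val * val
ix = [1 for gain in g]
record(g)
if 10 < 32 != val:
    data = data * emit(data)
    data = (data - 21) * ix

val = val * val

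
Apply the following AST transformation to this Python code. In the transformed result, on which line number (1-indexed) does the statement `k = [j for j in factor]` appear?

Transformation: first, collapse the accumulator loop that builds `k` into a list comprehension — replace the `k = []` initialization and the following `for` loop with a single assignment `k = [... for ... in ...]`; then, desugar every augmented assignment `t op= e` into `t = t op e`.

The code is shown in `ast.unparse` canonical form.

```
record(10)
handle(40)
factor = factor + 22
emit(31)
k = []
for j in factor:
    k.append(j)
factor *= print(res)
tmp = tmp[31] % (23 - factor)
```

5

Transformed code:
record(10)
handle(40)
factor = factor + 22
emit(31)
k = [j for j in factor]
factor = factor * print(res)
tmp = tmp[31] % (23 - factor)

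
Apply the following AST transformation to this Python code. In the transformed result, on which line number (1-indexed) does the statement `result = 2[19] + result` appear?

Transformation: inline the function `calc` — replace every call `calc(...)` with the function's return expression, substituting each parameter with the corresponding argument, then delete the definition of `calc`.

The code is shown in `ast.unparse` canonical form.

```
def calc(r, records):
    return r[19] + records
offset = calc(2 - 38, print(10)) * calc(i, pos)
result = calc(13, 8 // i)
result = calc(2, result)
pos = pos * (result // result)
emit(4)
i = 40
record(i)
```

3

Transformed code:
offset = ((2 - 38)[19] + print(10)) * (i[19] + pos)
result = 13[19] + 8 // i
result = 2[19] + result
pos = pos * (result // result)
emit(4)
i = 40
record(i)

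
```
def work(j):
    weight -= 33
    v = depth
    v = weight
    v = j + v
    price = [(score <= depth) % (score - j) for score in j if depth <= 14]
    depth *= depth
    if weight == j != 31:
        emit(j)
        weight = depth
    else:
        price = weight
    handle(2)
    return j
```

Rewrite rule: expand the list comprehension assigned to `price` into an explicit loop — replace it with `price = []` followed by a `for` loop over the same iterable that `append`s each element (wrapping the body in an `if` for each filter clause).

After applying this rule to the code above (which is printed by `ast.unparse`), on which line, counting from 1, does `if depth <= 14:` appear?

8

Transformed code:
def work(j):
    weight -= 33
    v = depth
    v = weight
    v = j + v
    price = []
    for score in j:
        if depth <= 14:
            price.append((score <= depth) % (score - j))
    depth *= depth
    if weight == j != 31:
        emit(j)
        weight = depth
    else:
        price = weight
    handle(2)
    return j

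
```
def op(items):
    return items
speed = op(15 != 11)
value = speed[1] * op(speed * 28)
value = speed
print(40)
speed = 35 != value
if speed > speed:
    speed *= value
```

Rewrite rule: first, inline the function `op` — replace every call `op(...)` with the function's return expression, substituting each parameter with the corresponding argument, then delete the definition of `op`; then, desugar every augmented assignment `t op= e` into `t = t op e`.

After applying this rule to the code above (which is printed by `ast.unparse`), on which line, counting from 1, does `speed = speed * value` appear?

Transformed code:
speed = 15 != 11
value = speed[1] * (speed * 28)
value = speed
print(40)
speed = 35 != value
if speed > speed:
    speed = speed * value

7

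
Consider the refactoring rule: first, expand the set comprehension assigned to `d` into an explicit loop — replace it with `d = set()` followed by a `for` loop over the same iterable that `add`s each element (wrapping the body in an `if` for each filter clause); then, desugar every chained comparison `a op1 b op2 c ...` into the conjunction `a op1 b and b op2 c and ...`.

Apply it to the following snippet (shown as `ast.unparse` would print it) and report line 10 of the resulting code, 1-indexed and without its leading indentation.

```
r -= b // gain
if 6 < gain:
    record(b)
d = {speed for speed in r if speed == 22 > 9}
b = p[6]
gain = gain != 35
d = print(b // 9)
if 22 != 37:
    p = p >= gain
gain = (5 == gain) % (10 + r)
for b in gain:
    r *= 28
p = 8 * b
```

d = print(b // 9)

Transformed code:
r -= b // gain
if 6 < gain:
    record(b)
d = set()
for speed in r:
    if speed == 22 and 22 > 9:
        d.add(speed)
b = p[6]
gain = gain != 35
d = print(b // 9)
if 22 != 37:
    p = p >= gain
gain = (5 == gain) % (10 + r)
for b in gain:
    r *= 28
p = 8 * b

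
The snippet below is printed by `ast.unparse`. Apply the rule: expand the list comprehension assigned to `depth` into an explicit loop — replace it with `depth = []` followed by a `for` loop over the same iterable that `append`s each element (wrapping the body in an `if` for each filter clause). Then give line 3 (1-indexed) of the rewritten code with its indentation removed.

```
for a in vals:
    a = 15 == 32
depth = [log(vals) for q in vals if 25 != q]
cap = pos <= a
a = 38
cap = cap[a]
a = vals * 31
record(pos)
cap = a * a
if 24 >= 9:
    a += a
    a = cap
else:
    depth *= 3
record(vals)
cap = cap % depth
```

depth = []

Transformed code:
for a in vals:
    a = 15 == 32
depth = []
for q in vals:
    if 25 != q:
        depth.append(log(vals))
cap = pos <= a
a = 38
cap = cap[a]
a = vals * 31
record(pos)
cap = a * a
if 24 >= 9:
    a += a
    a = cap
else:
    depth *= 3
record(vals)
cap = cap % depth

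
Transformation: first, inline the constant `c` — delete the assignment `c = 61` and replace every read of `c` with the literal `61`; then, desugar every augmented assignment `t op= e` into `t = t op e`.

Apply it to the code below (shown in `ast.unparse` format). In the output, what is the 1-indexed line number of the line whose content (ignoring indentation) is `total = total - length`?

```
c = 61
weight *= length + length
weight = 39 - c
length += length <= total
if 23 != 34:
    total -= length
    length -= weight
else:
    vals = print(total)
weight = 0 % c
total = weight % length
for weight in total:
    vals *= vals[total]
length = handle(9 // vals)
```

Transformed code:
weight = weight * (length + length)
weight = 39 - 61
length = length + (length <= total)
if 23 != 34:
    total = total - length
    length = length - weight
else:
    vals = print(total)
weight = 0 % 61
total = weight % length
for weight in total:
    vals = vals * vals[total]
length = handle(9 // vals)

5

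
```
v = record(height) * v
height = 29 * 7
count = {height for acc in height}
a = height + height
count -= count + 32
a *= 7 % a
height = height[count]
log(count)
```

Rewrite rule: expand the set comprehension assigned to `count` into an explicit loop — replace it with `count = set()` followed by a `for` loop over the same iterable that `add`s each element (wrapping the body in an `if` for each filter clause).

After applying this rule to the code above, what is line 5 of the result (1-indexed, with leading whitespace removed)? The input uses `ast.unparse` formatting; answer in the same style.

count.add(height)

Transformed code:
v = record(height) * v
height = 29 * 7
count = set()
for acc in height:
    count.add(height)
a = height + height
count -= count + 32
a *= 7 % a
height = height[count]
log(count)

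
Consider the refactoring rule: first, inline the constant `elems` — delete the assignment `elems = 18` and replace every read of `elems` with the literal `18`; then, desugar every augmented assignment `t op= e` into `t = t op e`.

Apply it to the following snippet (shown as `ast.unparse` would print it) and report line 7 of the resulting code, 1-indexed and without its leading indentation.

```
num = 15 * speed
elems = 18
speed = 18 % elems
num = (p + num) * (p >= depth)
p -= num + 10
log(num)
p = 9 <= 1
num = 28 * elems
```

Transformed code:
num = 15 * speed
speed = 18 % 18
num = (p + num) * (p >= depth)
p = p - (num + 10)
log(num)
p = 9 <= 1
num = 28 * 18

num = 28 * 18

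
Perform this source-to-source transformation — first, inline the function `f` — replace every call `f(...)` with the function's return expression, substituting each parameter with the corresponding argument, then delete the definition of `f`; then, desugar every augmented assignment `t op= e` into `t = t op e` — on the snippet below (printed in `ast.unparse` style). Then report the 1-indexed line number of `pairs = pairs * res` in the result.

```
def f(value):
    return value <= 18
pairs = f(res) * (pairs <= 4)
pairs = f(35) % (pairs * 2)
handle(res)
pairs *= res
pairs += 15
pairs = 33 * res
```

4

Transformed code:
pairs = (res <= 18) * (pairs <= 4)
pairs = (35 <= 18) % (pairs * 2)
handle(res)
pairs = pairs * res
pairs = pairs + 15
pairs = 33 * res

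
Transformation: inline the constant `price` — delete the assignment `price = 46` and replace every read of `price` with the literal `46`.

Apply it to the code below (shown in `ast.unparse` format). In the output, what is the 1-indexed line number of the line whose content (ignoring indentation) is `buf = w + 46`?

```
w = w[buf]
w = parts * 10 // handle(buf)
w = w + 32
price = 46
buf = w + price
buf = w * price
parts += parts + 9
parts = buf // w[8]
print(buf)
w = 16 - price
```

4

Transformed code:
w = w[buf]
w = parts * 10 // handle(buf)
w = w + 32
buf = w + 46
buf = w * 46
parts += parts + 9
parts = buf // w[8]
print(buf)
w = 16 - 46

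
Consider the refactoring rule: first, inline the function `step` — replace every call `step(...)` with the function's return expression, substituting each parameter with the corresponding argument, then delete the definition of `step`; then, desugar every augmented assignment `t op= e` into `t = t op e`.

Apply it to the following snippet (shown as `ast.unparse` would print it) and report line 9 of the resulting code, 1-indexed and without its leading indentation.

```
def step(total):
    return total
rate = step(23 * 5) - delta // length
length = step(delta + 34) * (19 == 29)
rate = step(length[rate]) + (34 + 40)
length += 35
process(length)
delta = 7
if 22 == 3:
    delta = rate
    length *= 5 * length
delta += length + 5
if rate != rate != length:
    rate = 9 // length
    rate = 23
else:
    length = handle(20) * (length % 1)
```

Transformed code:
rate = 23 * 5 - delta // length
length = (delta + 34) * (19 == 29)
rate = length[rate] + (34 + 40)
length = length + 35
process(length)
delta = 7
if 22 == 3:
    delta = rate
    length = length * (5 * length)
delta = delta + (length + 5)
if rate != rate != length:
    rate = 9 // length
    rate = 23
else:
    length = handle(20) * (length % 1)

length = length * (5 * length)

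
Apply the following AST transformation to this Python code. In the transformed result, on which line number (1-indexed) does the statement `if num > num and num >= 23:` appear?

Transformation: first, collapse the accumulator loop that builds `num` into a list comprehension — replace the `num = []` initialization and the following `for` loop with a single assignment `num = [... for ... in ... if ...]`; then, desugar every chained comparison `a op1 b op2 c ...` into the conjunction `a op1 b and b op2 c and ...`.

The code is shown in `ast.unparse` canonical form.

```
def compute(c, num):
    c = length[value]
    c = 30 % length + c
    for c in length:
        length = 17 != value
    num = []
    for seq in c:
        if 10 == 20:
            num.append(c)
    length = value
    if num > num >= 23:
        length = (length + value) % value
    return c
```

Transformed code:
def compute(c, num):
    c = length[value]
    c = 30 % length + c
    for c in length:
        length = 17 != value
    num = [c for seq in c if 10 == 20]
    length = value
    if num > num and num >= 23:
        length = (length + value) % value
    return c

8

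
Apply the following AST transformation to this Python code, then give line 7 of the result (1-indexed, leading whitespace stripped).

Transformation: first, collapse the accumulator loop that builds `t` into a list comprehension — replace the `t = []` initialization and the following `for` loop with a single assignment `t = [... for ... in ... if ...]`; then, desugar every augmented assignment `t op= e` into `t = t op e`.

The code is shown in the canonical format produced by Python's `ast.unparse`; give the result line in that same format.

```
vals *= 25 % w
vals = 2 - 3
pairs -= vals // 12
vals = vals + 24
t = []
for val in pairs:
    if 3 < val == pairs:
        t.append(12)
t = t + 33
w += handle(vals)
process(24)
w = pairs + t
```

w = w + handle(vals)

Transformed code:
vals = vals * (25 % w)
vals = 2 - 3
pairs = pairs - vals // 12
vals = vals + 24
t = [12 for val in pairs if 3 < val == pairs]
t = t + 33
w = w + handle(vals)
process(24)
w = pairs + t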